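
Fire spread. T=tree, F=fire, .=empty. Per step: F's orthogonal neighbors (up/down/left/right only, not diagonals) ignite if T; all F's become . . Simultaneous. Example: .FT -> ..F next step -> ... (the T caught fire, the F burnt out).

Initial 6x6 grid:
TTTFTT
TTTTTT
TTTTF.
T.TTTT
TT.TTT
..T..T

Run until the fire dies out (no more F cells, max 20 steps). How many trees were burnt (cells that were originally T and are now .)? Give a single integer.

Step 1: +6 fires, +2 burnt (F count now 6)
Step 2: +8 fires, +6 burnt (F count now 8)
Step 3: +6 fires, +8 burnt (F count now 6)
Step 4: +3 fires, +6 burnt (F count now 3)
Step 5: +1 fires, +3 burnt (F count now 1)
Step 6: +1 fires, +1 burnt (F count now 1)
Step 7: +1 fires, +1 burnt (F count now 1)
Step 8: +0 fires, +1 burnt (F count now 0)
Fire out after step 8
Initially T: 27, now '.': 35
Total burnt (originally-T cells now '.'): 26

Answer: 26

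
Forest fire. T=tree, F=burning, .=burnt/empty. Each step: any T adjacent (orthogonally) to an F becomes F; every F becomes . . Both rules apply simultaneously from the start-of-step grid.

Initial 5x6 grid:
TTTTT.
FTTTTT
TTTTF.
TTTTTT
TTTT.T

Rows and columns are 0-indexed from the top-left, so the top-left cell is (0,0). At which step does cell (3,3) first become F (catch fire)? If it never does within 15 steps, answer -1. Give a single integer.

Step 1: cell (3,3)='T' (+6 fires, +2 burnt)
Step 2: cell (3,3)='F' (+10 fires, +6 burnt)
  -> target ignites at step 2
Step 3: cell (3,3)='.' (+7 fires, +10 burnt)
Step 4: cell (3,3)='.' (+2 fires, +7 burnt)
Step 5: cell (3,3)='.' (+0 fires, +2 burnt)
  fire out at step 5

2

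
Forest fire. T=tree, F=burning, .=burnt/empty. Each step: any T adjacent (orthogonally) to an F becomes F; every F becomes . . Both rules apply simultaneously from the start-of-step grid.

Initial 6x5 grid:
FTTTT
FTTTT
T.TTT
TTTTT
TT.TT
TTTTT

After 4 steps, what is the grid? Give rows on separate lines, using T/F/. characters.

Step 1: 3 trees catch fire, 2 burn out
  .FTTT
  .FTTT
  F.TTT
  TTTTT
  TT.TT
  TTTTT
Step 2: 3 trees catch fire, 3 burn out
  ..FTT
  ..FTT
  ..TTT
  FTTTT
  TT.TT
  TTTTT
Step 3: 5 trees catch fire, 3 burn out
  ...FT
  ...FT
  ..FTT
  .FTTT
  FT.TT
  TTTTT
Step 4: 6 trees catch fire, 5 burn out
  ....F
  ....F
  ...FT
  ..FTT
  .F.TT
  FTTTT

....F
....F
...FT
..FTT
.F.TT
FTTTT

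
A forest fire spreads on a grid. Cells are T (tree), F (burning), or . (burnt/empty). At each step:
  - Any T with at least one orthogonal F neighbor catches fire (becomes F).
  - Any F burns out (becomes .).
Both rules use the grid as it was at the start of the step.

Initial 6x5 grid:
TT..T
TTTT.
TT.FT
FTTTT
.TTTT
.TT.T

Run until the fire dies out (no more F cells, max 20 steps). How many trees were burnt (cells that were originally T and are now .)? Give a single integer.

Answer: 20

Derivation:
Step 1: +5 fires, +2 burnt (F count now 5)
Step 2: +7 fires, +5 burnt (F count now 7)
Step 3: +5 fires, +7 burnt (F count now 5)
Step 4: +3 fires, +5 burnt (F count now 3)
Step 5: +0 fires, +3 burnt (F count now 0)
Fire out after step 5
Initially T: 21, now '.': 29
Total burnt (originally-T cells now '.'): 20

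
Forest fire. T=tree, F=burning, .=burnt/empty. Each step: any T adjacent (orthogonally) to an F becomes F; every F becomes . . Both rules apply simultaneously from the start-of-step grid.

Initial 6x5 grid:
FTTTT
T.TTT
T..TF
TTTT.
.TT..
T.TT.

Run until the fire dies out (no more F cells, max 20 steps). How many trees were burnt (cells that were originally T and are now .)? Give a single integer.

Step 1: +4 fires, +2 burnt (F count now 4)
Step 2: +5 fires, +4 burnt (F count now 5)
Step 3: +4 fires, +5 burnt (F count now 4)
Step 4: +2 fires, +4 burnt (F count now 2)
Step 5: +2 fires, +2 burnt (F count now 2)
Step 6: +1 fires, +2 burnt (F count now 1)
Step 7: +0 fires, +1 burnt (F count now 0)
Fire out after step 7
Initially T: 19, now '.': 29
Total burnt (originally-T cells now '.'): 18

Answer: 18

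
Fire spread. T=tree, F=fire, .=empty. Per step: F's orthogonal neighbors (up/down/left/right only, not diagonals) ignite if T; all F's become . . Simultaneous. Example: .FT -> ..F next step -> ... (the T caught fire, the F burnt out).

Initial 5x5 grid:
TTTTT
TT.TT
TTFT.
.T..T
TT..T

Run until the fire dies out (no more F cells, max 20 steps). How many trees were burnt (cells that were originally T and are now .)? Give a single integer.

Step 1: +2 fires, +1 burnt (F count now 2)
Step 2: +4 fires, +2 burnt (F count now 4)
Step 3: +5 fires, +4 burnt (F count now 5)
Step 4: +4 fires, +5 burnt (F count now 4)
Step 5: +0 fires, +4 burnt (F count now 0)
Fire out after step 5
Initially T: 17, now '.': 23
Total burnt (originally-T cells now '.'): 15

Answer: 15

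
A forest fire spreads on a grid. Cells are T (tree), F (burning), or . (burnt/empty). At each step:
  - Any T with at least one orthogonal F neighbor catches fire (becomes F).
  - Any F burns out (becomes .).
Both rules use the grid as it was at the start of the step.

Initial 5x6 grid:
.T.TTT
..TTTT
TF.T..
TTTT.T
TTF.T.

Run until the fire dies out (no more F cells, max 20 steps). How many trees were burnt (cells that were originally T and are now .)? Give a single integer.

Answer: 15

Derivation:
Step 1: +4 fires, +2 burnt (F count now 4)
Step 2: +3 fires, +4 burnt (F count now 3)
Step 3: +1 fires, +3 burnt (F count now 1)
Step 4: +1 fires, +1 burnt (F count now 1)
Step 5: +3 fires, +1 burnt (F count now 3)
Step 6: +2 fires, +3 burnt (F count now 2)
Step 7: +1 fires, +2 burnt (F count now 1)
Step 8: +0 fires, +1 burnt (F count now 0)
Fire out after step 8
Initially T: 18, now '.': 27
Total burnt (originally-T cells now '.'): 15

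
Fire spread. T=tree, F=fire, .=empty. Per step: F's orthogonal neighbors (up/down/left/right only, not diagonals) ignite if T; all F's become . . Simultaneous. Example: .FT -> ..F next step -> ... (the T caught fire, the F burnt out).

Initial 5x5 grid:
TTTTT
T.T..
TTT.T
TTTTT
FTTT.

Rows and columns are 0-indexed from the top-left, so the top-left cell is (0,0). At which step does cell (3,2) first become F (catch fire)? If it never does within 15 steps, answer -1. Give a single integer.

Step 1: cell (3,2)='T' (+2 fires, +1 burnt)
Step 2: cell (3,2)='T' (+3 fires, +2 burnt)
Step 3: cell (3,2)='F' (+4 fires, +3 burnt)
  -> target ignites at step 3
Step 4: cell (3,2)='.' (+3 fires, +4 burnt)
Step 5: cell (3,2)='.' (+3 fires, +3 burnt)
Step 6: cell (3,2)='.' (+2 fires, +3 burnt)
Step 7: cell (3,2)='.' (+1 fires, +2 burnt)
Step 8: cell (3,2)='.' (+1 fires, +1 burnt)
Step 9: cell (3,2)='.' (+0 fires, +1 burnt)
  fire out at step 9

3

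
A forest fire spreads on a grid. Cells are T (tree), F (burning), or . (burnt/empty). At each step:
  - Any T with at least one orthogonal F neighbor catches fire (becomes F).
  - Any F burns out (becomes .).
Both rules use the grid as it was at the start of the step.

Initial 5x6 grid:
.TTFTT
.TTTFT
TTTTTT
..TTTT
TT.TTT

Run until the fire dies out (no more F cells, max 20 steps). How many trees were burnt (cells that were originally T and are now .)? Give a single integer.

Answer: 21

Derivation:
Step 1: +5 fires, +2 burnt (F count now 5)
Step 2: +6 fires, +5 burnt (F count now 6)
Step 3: +5 fires, +6 burnt (F count now 5)
Step 4: +4 fires, +5 burnt (F count now 4)
Step 5: +1 fires, +4 burnt (F count now 1)
Step 6: +0 fires, +1 burnt (F count now 0)
Fire out after step 6
Initially T: 23, now '.': 28
Total burnt (originally-T cells now '.'): 21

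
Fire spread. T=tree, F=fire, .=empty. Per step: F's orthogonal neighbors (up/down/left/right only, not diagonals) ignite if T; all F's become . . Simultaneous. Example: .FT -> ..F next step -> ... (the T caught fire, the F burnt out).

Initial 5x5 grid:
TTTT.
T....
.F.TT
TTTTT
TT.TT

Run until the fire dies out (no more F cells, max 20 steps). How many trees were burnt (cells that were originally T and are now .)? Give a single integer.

Answer: 11

Derivation:
Step 1: +1 fires, +1 burnt (F count now 1)
Step 2: +3 fires, +1 burnt (F count now 3)
Step 3: +2 fires, +3 burnt (F count now 2)
Step 4: +3 fires, +2 burnt (F count now 3)
Step 5: +2 fires, +3 burnt (F count now 2)
Step 6: +0 fires, +2 burnt (F count now 0)
Fire out after step 6
Initially T: 16, now '.': 20
Total burnt (originally-T cells now '.'): 11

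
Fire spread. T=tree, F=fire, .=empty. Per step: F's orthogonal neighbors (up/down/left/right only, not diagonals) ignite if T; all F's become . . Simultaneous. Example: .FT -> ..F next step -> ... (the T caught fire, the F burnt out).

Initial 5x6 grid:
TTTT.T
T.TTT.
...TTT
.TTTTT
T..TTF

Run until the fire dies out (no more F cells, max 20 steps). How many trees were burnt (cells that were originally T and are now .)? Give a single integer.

Answer: 18

Derivation:
Step 1: +2 fires, +1 burnt (F count now 2)
Step 2: +3 fires, +2 burnt (F count now 3)
Step 3: +2 fires, +3 burnt (F count now 2)
Step 4: +3 fires, +2 burnt (F count now 3)
Step 5: +2 fires, +3 burnt (F count now 2)
Step 6: +2 fires, +2 burnt (F count now 2)
Step 7: +1 fires, +2 burnt (F count now 1)
Step 8: +1 fires, +1 burnt (F count now 1)
Step 9: +1 fires, +1 burnt (F count now 1)
Step 10: +1 fires, +1 burnt (F count now 1)
Step 11: +0 fires, +1 burnt (F count now 0)
Fire out after step 11
Initially T: 20, now '.': 28
Total burnt (originally-T cells now '.'): 18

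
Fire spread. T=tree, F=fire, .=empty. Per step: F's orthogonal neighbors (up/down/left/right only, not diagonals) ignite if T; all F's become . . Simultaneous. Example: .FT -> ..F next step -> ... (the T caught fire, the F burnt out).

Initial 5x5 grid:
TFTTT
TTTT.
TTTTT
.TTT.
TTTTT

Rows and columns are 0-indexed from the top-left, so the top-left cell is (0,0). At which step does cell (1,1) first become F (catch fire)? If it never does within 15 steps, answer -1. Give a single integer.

Step 1: cell (1,1)='F' (+3 fires, +1 burnt)
  -> target ignites at step 1
Step 2: cell (1,1)='.' (+4 fires, +3 burnt)
Step 3: cell (1,1)='.' (+5 fires, +4 burnt)
Step 4: cell (1,1)='.' (+3 fires, +5 burnt)
Step 5: cell (1,1)='.' (+4 fires, +3 burnt)
Step 6: cell (1,1)='.' (+1 fires, +4 burnt)
Step 7: cell (1,1)='.' (+1 fires, +1 burnt)
Step 8: cell (1,1)='.' (+0 fires, +1 burnt)
  fire out at step 8

1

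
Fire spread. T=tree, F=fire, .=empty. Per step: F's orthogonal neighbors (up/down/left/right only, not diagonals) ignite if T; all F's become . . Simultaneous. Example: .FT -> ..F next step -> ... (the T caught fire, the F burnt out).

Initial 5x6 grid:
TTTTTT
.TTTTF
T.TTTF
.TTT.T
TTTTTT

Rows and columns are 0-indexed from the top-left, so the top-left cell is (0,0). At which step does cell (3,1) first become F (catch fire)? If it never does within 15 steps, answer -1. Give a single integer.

Step 1: cell (3,1)='T' (+4 fires, +2 burnt)
Step 2: cell (3,1)='T' (+4 fires, +4 burnt)
Step 3: cell (3,1)='T' (+5 fires, +4 burnt)
Step 4: cell (3,1)='T' (+4 fires, +5 burnt)
Step 5: cell (3,1)='F' (+3 fires, +4 burnt)
  -> target ignites at step 5
Step 6: cell (3,1)='.' (+2 fires, +3 burnt)
Step 7: cell (3,1)='.' (+1 fires, +2 burnt)
Step 8: cell (3,1)='.' (+0 fires, +1 burnt)
  fire out at step 8

5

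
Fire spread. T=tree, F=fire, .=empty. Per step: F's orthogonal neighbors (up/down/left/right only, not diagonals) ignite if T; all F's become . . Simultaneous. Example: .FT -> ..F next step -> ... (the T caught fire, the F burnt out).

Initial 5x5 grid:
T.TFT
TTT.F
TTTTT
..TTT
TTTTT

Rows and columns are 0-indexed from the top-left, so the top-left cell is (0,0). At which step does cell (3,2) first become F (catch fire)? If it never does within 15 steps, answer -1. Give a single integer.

Step 1: cell (3,2)='T' (+3 fires, +2 burnt)
Step 2: cell (3,2)='T' (+3 fires, +3 burnt)
Step 3: cell (3,2)='T' (+4 fires, +3 burnt)
Step 4: cell (3,2)='F' (+4 fires, +4 burnt)
  -> target ignites at step 4
Step 5: cell (3,2)='.' (+3 fires, +4 burnt)
Step 6: cell (3,2)='.' (+1 fires, +3 burnt)
Step 7: cell (3,2)='.' (+1 fires, +1 burnt)
Step 8: cell (3,2)='.' (+0 fires, +1 burnt)
  fire out at step 8

4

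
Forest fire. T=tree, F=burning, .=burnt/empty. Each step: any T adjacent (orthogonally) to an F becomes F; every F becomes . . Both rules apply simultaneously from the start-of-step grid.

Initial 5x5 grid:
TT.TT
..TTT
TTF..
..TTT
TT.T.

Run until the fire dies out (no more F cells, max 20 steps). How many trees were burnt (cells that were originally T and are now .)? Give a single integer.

Answer: 11

Derivation:
Step 1: +3 fires, +1 burnt (F count now 3)
Step 2: +3 fires, +3 burnt (F count now 3)
Step 3: +4 fires, +3 burnt (F count now 4)
Step 4: +1 fires, +4 burnt (F count now 1)
Step 5: +0 fires, +1 burnt (F count now 0)
Fire out after step 5
Initially T: 15, now '.': 21
Total burnt (originally-T cells now '.'): 11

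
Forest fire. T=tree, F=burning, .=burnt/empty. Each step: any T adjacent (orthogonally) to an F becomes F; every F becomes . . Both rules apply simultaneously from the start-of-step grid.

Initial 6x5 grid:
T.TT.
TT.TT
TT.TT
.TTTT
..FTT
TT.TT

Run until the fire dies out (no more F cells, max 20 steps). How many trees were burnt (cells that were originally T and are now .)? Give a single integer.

Answer: 19

Derivation:
Step 1: +2 fires, +1 burnt (F count now 2)
Step 2: +4 fires, +2 burnt (F count now 4)
Step 3: +4 fires, +4 burnt (F count now 4)
Step 4: +4 fires, +4 burnt (F count now 4)
Step 5: +3 fires, +4 burnt (F count now 3)
Step 6: +2 fires, +3 burnt (F count now 2)
Step 7: +0 fires, +2 burnt (F count now 0)
Fire out after step 7
Initially T: 21, now '.': 28
Total burnt (originally-T cells now '.'): 19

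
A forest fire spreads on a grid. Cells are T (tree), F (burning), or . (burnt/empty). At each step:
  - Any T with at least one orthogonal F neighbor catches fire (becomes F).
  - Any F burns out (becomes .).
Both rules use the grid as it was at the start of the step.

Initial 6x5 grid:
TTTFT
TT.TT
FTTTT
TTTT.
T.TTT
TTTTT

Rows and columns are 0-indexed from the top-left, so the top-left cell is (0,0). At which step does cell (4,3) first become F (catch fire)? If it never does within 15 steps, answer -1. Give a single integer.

Step 1: cell (4,3)='T' (+6 fires, +2 burnt)
Step 2: cell (4,3)='T' (+8 fires, +6 burnt)
Step 3: cell (4,3)='T' (+4 fires, +8 burnt)
Step 4: cell (4,3)='F' (+3 fires, +4 burnt)
  -> target ignites at step 4
Step 5: cell (4,3)='.' (+3 fires, +3 burnt)
Step 6: cell (4,3)='.' (+1 fires, +3 burnt)
Step 7: cell (4,3)='.' (+0 fires, +1 burnt)
  fire out at step 7

4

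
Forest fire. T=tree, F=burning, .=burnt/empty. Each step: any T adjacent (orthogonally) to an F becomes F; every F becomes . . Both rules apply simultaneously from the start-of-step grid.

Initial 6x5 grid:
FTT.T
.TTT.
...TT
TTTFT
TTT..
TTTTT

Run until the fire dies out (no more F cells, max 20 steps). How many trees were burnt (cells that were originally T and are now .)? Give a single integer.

Answer: 19

Derivation:
Step 1: +4 fires, +2 burnt (F count now 4)
Step 2: +6 fires, +4 burnt (F count now 6)
Step 3: +4 fires, +6 burnt (F count now 4)
Step 4: +3 fires, +4 burnt (F count now 3)
Step 5: +2 fires, +3 burnt (F count now 2)
Step 6: +0 fires, +2 burnt (F count now 0)
Fire out after step 6
Initially T: 20, now '.': 29
Total burnt (originally-T cells now '.'): 19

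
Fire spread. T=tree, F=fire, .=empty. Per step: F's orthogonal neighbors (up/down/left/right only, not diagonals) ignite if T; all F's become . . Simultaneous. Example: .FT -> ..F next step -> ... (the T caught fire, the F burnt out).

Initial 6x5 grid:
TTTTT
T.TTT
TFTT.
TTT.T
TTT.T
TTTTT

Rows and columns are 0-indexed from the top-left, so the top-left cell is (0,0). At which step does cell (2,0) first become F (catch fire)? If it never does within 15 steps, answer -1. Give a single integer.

Step 1: cell (2,0)='F' (+3 fires, +1 burnt)
  -> target ignites at step 1
Step 2: cell (2,0)='.' (+6 fires, +3 burnt)
Step 3: cell (2,0)='.' (+6 fires, +6 burnt)
Step 4: cell (2,0)='.' (+5 fires, +6 burnt)
Step 5: cell (2,0)='.' (+2 fires, +5 burnt)
Step 6: cell (2,0)='.' (+1 fires, +2 burnt)
Step 7: cell (2,0)='.' (+1 fires, +1 burnt)
Step 8: cell (2,0)='.' (+1 fires, +1 burnt)
Step 9: cell (2,0)='.' (+0 fires, +1 burnt)
  fire out at step 9

1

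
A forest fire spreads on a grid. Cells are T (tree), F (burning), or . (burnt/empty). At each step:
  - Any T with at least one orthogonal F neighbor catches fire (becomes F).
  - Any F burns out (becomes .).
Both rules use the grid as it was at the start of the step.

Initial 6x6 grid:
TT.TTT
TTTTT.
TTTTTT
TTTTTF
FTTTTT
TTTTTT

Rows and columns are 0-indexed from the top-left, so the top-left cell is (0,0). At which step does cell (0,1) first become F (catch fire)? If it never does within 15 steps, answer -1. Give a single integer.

Step 1: cell (0,1)='T' (+6 fires, +2 burnt)
Step 2: cell (0,1)='T' (+8 fires, +6 burnt)
Step 3: cell (0,1)='T' (+8 fires, +8 burnt)
Step 4: cell (0,1)='T' (+6 fires, +8 burnt)
Step 5: cell (0,1)='F' (+4 fires, +6 burnt)
  -> target ignites at step 5
Step 6: cell (0,1)='.' (+0 fires, +4 burnt)
  fire out at step 6

5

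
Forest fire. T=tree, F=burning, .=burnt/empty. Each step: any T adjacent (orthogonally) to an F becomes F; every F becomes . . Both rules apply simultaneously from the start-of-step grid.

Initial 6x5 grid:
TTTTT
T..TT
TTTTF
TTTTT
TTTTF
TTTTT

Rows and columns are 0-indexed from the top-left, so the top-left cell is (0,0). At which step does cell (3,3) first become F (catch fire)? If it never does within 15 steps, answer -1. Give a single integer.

Step 1: cell (3,3)='T' (+5 fires, +2 burnt)
Step 2: cell (3,3)='F' (+6 fires, +5 burnt)
  -> target ignites at step 2
Step 3: cell (3,3)='.' (+5 fires, +6 burnt)
Step 4: cell (3,3)='.' (+5 fires, +5 burnt)
Step 5: cell (3,3)='.' (+4 fires, +5 burnt)
Step 6: cell (3,3)='.' (+1 fires, +4 burnt)
Step 7: cell (3,3)='.' (+0 fires, +1 burnt)
  fire out at step 7

2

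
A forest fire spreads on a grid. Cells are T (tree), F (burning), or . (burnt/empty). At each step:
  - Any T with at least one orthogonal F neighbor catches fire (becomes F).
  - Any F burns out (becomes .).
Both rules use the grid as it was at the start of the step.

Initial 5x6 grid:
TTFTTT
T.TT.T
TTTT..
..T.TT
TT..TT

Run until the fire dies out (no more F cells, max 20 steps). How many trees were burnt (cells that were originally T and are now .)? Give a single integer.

Step 1: +3 fires, +1 burnt (F count now 3)
Step 2: +4 fires, +3 burnt (F count now 4)
Step 3: +5 fires, +4 burnt (F count now 5)
Step 4: +2 fires, +5 burnt (F count now 2)
Step 5: +0 fires, +2 burnt (F count now 0)
Fire out after step 5
Initially T: 20, now '.': 24
Total burnt (originally-T cells now '.'): 14

Answer: 14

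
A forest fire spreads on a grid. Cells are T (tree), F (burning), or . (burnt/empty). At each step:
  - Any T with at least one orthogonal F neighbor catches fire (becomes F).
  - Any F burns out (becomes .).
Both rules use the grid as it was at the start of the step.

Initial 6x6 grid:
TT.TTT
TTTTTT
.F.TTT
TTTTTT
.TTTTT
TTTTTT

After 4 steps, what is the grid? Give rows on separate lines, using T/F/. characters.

Step 1: 2 trees catch fire, 1 burn out
  TT.TTT
  TFTTTT
  ...TTT
  TFTTTT
  .TTTTT
  TTTTTT
Step 2: 6 trees catch fire, 2 burn out
  TF.TTT
  F.FTTT
  ...TTT
  F.FTTT
  .FTTTT
  TTTTTT
Step 3: 5 trees catch fire, 6 burn out
  F..TTT
  ...FTT
  ...TTT
  ...FTT
  ..FTTT
  TFTTTT
Step 4: 7 trees catch fire, 5 burn out
  ...FTT
  ....FT
  ...FTT
  ....FT
  ...FTT
  F.FTTT

...FTT
....FT
...FTT
....FT
...FTT
F.FTTT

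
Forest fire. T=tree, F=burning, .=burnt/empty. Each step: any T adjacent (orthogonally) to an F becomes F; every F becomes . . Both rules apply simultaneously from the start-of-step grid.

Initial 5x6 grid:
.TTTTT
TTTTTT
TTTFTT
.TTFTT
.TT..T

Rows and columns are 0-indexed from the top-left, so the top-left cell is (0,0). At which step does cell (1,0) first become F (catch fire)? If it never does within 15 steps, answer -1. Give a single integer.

Step 1: cell (1,0)='T' (+5 fires, +2 burnt)
Step 2: cell (1,0)='T' (+8 fires, +5 burnt)
Step 3: cell (1,0)='T' (+7 fires, +8 burnt)
Step 4: cell (1,0)='F' (+3 fires, +7 burnt)
  -> target ignites at step 4
Step 5: cell (1,0)='.' (+0 fires, +3 burnt)
  fire out at step 5

4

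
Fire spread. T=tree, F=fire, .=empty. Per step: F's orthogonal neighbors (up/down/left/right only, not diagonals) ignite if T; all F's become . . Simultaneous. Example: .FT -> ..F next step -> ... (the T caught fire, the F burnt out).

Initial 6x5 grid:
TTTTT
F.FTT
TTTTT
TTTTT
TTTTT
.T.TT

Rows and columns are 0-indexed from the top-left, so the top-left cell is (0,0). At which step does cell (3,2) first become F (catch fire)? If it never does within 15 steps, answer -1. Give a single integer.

Step 1: cell (3,2)='T' (+5 fires, +2 burnt)
Step 2: cell (3,2)='F' (+7 fires, +5 burnt)
  -> target ignites at step 2
Step 3: cell (3,2)='.' (+6 fires, +7 burnt)
Step 4: cell (3,2)='.' (+3 fires, +6 burnt)
Step 5: cell (3,2)='.' (+3 fires, +3 burnt)
Step 6: cell (3,2)='.' (+1 fires, +3 burnt)
Step 7: cell (3,2)='.' (+0 fires, +1 burnt)
  fire out at step 7

2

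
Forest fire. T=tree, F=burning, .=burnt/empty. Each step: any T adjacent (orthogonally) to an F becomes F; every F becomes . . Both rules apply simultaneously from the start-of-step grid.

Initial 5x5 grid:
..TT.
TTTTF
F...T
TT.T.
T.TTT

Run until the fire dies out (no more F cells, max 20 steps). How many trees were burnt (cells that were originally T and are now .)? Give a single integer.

Step 1: +4 fires, +2 burnt (F count now 4)
Step 2: +5 fires, +4 burnt (F count now 5)
Step 3: +1 fires, +5 burnt (F count now 1)
Step 4: +0 fires, +1 burnt (F count now 0)
Fire out after step 4
Initially T: 14, now '.': 21
Total burnt (originally-T cells now '.'): 10

Answer: 10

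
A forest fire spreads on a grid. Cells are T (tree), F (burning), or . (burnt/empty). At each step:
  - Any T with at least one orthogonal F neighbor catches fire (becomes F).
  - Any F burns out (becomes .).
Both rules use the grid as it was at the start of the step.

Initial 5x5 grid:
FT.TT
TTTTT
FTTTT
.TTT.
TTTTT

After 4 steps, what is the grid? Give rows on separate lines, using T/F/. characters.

Step 1: 3 trees catch fire, 2 burn out
  .F.TT
  FTTTT
  .FTTT
  .TTT.
  TTTTT
Step 2: 3 trees catch fire, 3 burn out
  ...TT
  .FTTT
  ..FTT
  .FTT.
  TTTTT
Step 3: 4 trees catch fire, 3 burn out
  ...TT
  ..FTT
  ...FT
  ..FT.
  TFTTT
Step 4: 5 trees catch fire, 4 burn out
  ...TT
  ...FT
  ....F
  ...F.
  F.FTT

...TT
...FT
....F
...F.
F.FTT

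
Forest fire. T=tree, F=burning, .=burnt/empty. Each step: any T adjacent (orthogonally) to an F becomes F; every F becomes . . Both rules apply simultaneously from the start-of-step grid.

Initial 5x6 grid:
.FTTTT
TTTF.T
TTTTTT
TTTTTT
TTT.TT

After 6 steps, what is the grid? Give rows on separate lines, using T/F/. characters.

Step 1: 5 trees catch fire, 2 burn out
  ..FFTT
  TFF..T
  TTTFTT
  TTTTTT
  TTT.TT
Step 2: 6 trees catch fire, 5 burn out
  ....FT
  F....T
  TFF.FT
  TTTFTT
  TTT.TT
Step 3: 6 trees catch fire, 6 burn out
  .....F
  .....T
  F....F
  TFF.FT
  TTT.TT
Step 4: 6 trees catch fire, 6 burn out
  ......
  .....F
  ......
  F....F
  TFF.FT
Step 5: 2 trees catch fire, 6 burn out
  ......
  ......
  ......
  ......
  F....F
Step 6: 0 trees catch fire, 2 burn out
  ......
  ......
  ......
  ......
  ......

......
......
......
......
......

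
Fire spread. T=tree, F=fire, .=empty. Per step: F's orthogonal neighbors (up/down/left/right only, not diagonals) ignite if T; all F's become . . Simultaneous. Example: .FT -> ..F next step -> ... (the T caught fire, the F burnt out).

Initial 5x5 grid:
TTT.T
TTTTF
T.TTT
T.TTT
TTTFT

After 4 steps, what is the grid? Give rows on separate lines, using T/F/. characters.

Step 1: 6 trees catch fire, 2 burn out
  TTT.F
  TTTF.
  T.TTF
  T.TFT
  TTF.F
Step 2: 5 trees catch fire, 6 burn out
  TTT..
  TTF..
  T.TF.
  T.F.F
  TF...
Step 3: 4 trees catch fire, 5 burn out
  TTF..
  TF...
  T.F..
  T....
  F....
Step 4: 3 trees catch fire, 4 burn out
  TF...
  F....
  T....
  F....
  .....

TF...
F....
T....
F....
.....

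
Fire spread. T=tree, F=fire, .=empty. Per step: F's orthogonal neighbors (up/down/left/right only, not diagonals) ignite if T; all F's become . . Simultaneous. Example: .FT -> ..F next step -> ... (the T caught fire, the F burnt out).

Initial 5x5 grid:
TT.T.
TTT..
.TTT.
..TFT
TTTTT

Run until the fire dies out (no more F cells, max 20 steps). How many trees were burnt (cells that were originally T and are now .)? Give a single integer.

Answer: 15

Derivation:
Step 1: +4 fires, +1 burnt (F count now 4)
Step 2: +3 fires, +4 burnt (F count now 3)
Step 3: +3 fires, +3 burnt (F count now 3)
Step 4: +2 fires, +3 burnt (F count now 2)
Step 5: +2 fires, +2 burnt (F count now 2)
Step 6: +1 fires, +2 burnt (F count now 1)
Step 7: +0 fires, +1 burnt (F count now 0)
Fire out after step 7
Initially T: 16, now '.': 24
Total burnt (originally-T cells now '.'): 15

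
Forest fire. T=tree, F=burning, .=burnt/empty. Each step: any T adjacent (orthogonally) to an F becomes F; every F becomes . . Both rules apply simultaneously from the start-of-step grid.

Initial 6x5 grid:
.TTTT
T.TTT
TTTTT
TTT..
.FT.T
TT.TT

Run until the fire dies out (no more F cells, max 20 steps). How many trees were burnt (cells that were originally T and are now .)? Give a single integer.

Answer: 19

Derivation:
Step 1: +3 fires, +1 burnt (F count now 3)
Step 2: +4 fires, +3 burnt (F count now 4)
Step 3: +2 fires, +4 burnt (F count now 2)
Step 4: +3 fires, +2 burnt (F count now 3)
Step 5: +3 fires, +3 burnt (F count now 3)
Step 6: +3 fires, +3 burnt (F count now 3)
Step 7: +1 fires, +3 burnt (F count now 1)
Step 8: +0 fires, +1 burnt (F count now 0)
Fire out after step 8
Initially T: 22, now '.': 27
Total burnt (originally-T cells now '.'): 19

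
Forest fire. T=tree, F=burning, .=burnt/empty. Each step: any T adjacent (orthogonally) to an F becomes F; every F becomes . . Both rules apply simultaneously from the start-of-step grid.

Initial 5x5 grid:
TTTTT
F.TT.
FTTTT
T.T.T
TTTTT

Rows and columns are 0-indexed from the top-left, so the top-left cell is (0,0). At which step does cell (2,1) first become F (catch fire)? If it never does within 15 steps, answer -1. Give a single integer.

Step 1: cell (2,1)='F' (+3 fires, +2 burnt)
  -> target ignites at step 1
Step 2: cell (2,1)='.' (+3 fires, +3 burnt)
Step 3: cell (2,1)='.' (+5 fires, +3 burnt)
Step 4: cell (2,1)='.' (+4 fires, +5 burnt)
Step 5: cell (2,1)='.' (+3 fires, +4 burnt)
Step 6: cell (2,1)='.' (+1 fires, +3 burnt)
Step 7: cell (2,1)='.' (+0 fires, +1 burnt)
  fire out at step 7

1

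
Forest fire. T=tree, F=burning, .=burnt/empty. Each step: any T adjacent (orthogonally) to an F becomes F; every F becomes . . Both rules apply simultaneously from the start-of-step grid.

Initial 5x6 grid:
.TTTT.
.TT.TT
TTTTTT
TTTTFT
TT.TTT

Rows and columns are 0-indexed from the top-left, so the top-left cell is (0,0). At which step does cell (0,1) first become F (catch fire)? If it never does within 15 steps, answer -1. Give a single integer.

Step 1: cell (0,1)='T' (+4 fires, +1 burnt)
Step 2: cell (0,1)='T' (+6 fires, +4 burnt)
Step 3: cell (0,1)='T' (+4 fires, +6 burnt)
Step 4: cell (0,1)='T' (+5 fires, +4 burnt)
Step 5: cell (0,1)='T' (+4 fires, +5 burnt)
Step 6: cell (0,1)='F' (+1 fires, +4 burnt)
  -> target ignites at step 6
Step 7: cell (0,1)='.' (+0 fires, +1 burnt)
  fire out at step 7

6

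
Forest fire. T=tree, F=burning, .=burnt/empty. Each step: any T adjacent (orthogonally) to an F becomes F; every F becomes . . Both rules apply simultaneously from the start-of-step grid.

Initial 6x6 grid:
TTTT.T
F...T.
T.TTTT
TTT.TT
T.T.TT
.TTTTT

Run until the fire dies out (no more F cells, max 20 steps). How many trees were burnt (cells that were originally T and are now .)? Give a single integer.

Step 1: +2 fires, +1 burnt (F count now 2)
Step 2: +2 fires, +2 burnt (F count now 2)
Step 3: +3 fires, +2 burnt (F count now 3)
Step 4: +2 fires, +3 burnt (F count now 2)
Step 5: +2 fires, +2 burnt (F count now 2)
Step 6: +2 fires, +2 burnt (F count now 2)
Step 7: +3 fires, +2 burnt (F count now 3)
Step 8: +4 fires, +3 burnt (F count now 4)
Step 9: +3 fires, +4 burnt (F count now 3)
Step 10: +1 fires, +3 burnt (F count now 1)
Step 11: +0 fires, +1 burnt (F count now 0)
Fire out after step 11
Initially T: 25, now '.': 35
Total burnt (originally-T cells now '.'): 24

Answer: 24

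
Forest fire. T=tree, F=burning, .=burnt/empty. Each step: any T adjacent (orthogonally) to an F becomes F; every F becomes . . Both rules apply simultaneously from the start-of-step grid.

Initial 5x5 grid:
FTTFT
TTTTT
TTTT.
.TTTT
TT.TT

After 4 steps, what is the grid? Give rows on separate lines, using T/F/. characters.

Step 1: 5 trees catch fire, 2 burn out
  .FF.F
  FTTFT
  TTTT.
  .TTTT
  TT.TT
Step 2: 5 trees catch fire, 5 burn out
  .....
  .FF.F
  FTTF.
  .TTTT
  TT.TT
Step 3: 3 trees catch fire, 5 burn out
  .....
  .....
  .FF..
  .TTFT
  TT.TT
Step 4: 4 trees catch fire, 3 burn out
  .....
  .....
  .....
  .FF.F
  TT.FT

.....
.....
.....
.FF.F
TT.FT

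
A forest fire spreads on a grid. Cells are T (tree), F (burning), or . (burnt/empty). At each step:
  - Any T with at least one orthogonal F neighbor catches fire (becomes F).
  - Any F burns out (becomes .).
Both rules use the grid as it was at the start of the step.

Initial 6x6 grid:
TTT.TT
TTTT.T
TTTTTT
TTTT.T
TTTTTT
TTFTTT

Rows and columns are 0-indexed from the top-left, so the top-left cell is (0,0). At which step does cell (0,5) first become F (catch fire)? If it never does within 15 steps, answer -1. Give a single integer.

Step 1: cell (0,5)='T' (+3 fires, +1 burnt)
Step 2: cell (0,5)='T' (+5 fires, +3 burnt)
Step 3: cell (0,5)='T' (+6 fires, +5 burnt)
Step 4: cell (0,5)='T' (+5 fires, +6 burnt)
Step 5: cell (0,5)='T' (+6 fires, +5 burnt)
Step 6: cell (0,5)='T' (+3 fires, +6 burnt)
Step 7: cell (0,5)='T' (+2 fires, +3 burnt)
Step 8: cell (0,5)='F' (+1 fires, +2 burnt)
  -> target ignites at step 8
Step 9: cell (0,5)='.' (+1 fires, +1 burnt)
Step 10: cell (0,5)='.' (+0 fires, +1 burnt)
  fire out at step 10

8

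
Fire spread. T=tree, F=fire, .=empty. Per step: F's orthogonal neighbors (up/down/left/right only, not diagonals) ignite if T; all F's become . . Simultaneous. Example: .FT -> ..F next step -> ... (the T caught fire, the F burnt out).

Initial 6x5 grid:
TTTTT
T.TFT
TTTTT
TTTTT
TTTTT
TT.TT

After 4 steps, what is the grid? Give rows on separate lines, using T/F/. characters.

Step 1: 4 trees catch fire, 1 burn out
  TTTFT
  T.F.F
  TTTFT
  TTTTT
  TTTTT
  TT.TT
Step 2: 5 trees catch fire, 4 burn out
  TTF.F
  T....
  TTF.F
  TTTFT
  TTTTT
  TT.TT
Step 3: 5 trees catch fire, 5 burn out
  TF...
  T....
  TF...
  TTF.F
  TTTFT
  TT.TT
Step 4: 6 trees catch fire, 5 burn out
  F....
  T....
  F....
  TF...
  TTF.F
  TT.FT

F....
T....
F....
TF...
TTF.F
TT.FT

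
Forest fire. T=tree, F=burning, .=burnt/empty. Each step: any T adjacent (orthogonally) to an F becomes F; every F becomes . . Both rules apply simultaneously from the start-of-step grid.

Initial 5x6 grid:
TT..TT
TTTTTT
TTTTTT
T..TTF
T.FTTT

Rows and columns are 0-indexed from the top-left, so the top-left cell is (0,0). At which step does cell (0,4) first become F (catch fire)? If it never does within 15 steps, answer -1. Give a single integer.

Step 1: cell (0,4)='T' (+4 fires, +2 burnt)
Step 2: cell (0,4)='T' (+4 fires, +4 burnt)
Step 3: cell (0,4)='T' (+3 fires, +4 burnt)
Step 4: cell (0,4)='F' (+3 fires, +3 burnt)
  -> target ignites at step 4
Step 5: cell (0,4)='.' (+2 fires, +3 burnt)
Step 6: cell (0,4)='.' (+2 fires, +2 burnt)
Step 7: cell (0,4)='.' (+3 fires, +2 burnt)
Step 8: cell (0,4)='.' (+2 fires, +3 burnt)
Step 9: cell (0,4)='.' (+0 fires, +2 burnt)
  fire out at step 9

4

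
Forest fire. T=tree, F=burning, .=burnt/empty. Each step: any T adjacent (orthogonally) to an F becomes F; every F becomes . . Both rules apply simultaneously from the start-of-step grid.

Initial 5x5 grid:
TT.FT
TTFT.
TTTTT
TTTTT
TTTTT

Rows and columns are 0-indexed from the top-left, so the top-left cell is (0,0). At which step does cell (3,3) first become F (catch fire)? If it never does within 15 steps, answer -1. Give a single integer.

Step 1: cell (3,3)='T' (+4 fires, +2 burnt)
Step 2: cell (3,3)='T' (+5 fires, +4 burnt)
Step 3: cell (3,3)='F' (+6 fires, +5 burnt)
  -> target ignites at step 3
Step 4: cell (3,3)='.' (+4 fires, +6 burnt)
Step 5: cell (3,3)='.' (+2 fires, +4 burnt)
Step 6: cell (3,3)='.' (+0 fires, +2 burnt)
  fire out at step 6

3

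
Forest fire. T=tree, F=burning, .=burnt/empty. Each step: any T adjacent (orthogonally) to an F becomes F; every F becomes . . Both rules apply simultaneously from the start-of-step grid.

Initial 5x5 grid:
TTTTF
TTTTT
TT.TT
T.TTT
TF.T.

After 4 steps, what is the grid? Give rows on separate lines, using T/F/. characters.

Step 1: 3 trees catch fire, 2 burn out
  TTTF.
  TTTTF
  TT.TT
  T.TTT
  F..T.
Step 2: 4 trees catch fire, 3 burn out
  TTF..
  TTTF.
  TT.TF
  F.TTT
  ...T.
Step 3: 5 trees catch fire, 4 burn out
  TF...
  TTF..
  FT.F.
  ..TTF
  ...T.
Step 4: 5 trees catch fire, 5 burn out
  F....
  FF...
  .F...
  ..TF.
  ...T.

F....
FF...
.F...
..TF.
...T.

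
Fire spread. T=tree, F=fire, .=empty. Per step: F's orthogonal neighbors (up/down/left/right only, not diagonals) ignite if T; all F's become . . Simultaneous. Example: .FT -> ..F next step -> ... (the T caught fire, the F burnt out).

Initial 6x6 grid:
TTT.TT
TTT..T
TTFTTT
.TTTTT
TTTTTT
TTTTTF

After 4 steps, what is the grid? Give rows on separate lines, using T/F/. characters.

Step 1: 6 trees catch fire, 2 burn out
  TTT.TT
  TTF..T
  TF.FTT
  .TFTTT
  TTTTTF
  TTTTF.
Step 2: 10 trees catch fire, 6 burn out
  TTF.TT
  TF...T
  F...FT
  .F.FTF
  TTFTF.
  TTTF..
Step 3: 7 trees catch fire, 10 burn out
  TF..TT
  F....T
  .....F
  ....F.
  TF.F..
  TTF...
Step 4: 4 trees catch fire, 7 burn out
  F...TT
  .....F
  ......
  ......
  F.....
  TF....

F...TT
.....F
......
......
F.....
TF....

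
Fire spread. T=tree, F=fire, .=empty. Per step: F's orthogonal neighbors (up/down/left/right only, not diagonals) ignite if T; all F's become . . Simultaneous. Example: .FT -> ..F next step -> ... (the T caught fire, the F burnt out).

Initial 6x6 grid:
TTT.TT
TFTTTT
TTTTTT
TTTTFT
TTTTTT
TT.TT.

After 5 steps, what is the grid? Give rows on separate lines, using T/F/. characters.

Step 1: 8 trees catch fire, 2 burn out
  TFT.TT
  F.FTTT
  TFTTFT
  TTTF.F
  TTTTFT
  TT.TT.
Step 2: 13 trees catch fire, 8 burn out
  F.F.TT
  ...FFT
  F.FF.F
  TFF...
  TTTF.F
  TT.TF.
Step 3: 6 trees catch fire, 13 burn out
  ....FT
  .....F
  ......
  F.....
  TFF...
  TT.F..
Step 4: 3 trees catch fire, 6 burn out
  .....F
  ......
  ......
  ......
  F.....
  TF....
Step 5: 1 trees catch fire, 3 burn out
  ......
  ......
  ......
  ......
  ......
  F.....

......
......
......
......
......
F.....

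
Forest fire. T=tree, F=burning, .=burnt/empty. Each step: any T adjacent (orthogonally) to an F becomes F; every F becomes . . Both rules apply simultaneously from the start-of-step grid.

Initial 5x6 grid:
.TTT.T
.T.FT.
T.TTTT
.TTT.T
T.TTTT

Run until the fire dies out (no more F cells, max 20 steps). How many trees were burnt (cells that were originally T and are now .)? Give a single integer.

Answer: 17

Derivation:
Step 1: +3 fires, +1 burnt (F count now 3)
Step 2: +4 fires, +3 burnt (F count now 4)
Step 3: +4 fires, +4 burnt (F count now 4)
Step 4: +5 fires, +4 burnt (F count now 5)
Step 5: +1 fires, +5 burnt (F count now 1)
Step 6: +0 fires, +1 burnt (F count now 0)
Fire out after step 6
Initially T: 20, now '.': 27
Total burnt (originally-T cells now '.'): 17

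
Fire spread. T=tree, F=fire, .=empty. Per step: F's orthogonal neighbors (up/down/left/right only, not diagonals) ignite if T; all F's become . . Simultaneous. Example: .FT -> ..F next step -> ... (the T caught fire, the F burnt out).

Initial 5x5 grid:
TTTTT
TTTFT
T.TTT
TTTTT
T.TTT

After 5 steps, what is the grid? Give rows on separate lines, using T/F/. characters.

Step 1: 4 trees catch fire, 1 burn out
  TTTFT
  TTF.F
  T.TFT
  TTTTT
  T.TTT
Step 2: 6 trees catch fire, 4 burn out
  TTF.F
  TF...
  T.F.F
  TTTFT
  T.TTT
Step 3: 5 trees catch fire, 6 burn out
  TF...
  F....
  T....
  TTF.F
  T.TFT
Step 4: 5 trees catch fire, 5 burn out
  F....
  .....
  F....
  TF...
  T.F.F
Step 5: 1 trees catch fire, 5 burn out
  .....
  .....
  .....
  F....
  T....

.....
.....
.....
F....
T....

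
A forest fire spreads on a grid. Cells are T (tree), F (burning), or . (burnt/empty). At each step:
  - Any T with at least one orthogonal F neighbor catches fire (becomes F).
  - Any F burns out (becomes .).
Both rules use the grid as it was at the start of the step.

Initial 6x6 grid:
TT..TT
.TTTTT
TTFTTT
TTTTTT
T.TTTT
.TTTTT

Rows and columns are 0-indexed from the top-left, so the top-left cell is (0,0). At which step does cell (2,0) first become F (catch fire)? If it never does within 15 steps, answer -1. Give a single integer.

Step 1: cell (2,0)='T' (+4 fires, +1 burnt)
Step 2: cell (2,0)='F' (+7 fires, +4 burnt)
  -> target ignites at step 2
Step 3: cell (2,0)='.' (+7 fires, +7 burnt)
Step 4: cell (2,0)='.' (+8 fires, +7 burnt)
Step 5: cell (2,0)='.' (+3 fires, +8 burnt)
Step 6: cell (2,0)='.' (+1 fires, +3 burnt)
Step 7: cell (2,0)='.' (+0 fires, +1 burnt)
  fire out at step 7

2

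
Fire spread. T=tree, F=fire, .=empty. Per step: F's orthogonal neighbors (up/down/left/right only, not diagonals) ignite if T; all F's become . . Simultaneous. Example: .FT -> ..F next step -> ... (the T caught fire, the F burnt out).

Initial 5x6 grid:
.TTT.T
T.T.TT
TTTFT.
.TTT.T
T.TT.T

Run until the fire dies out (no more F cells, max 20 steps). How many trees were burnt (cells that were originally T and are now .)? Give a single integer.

Answer: 17

Derivation:
Step 1: +3 fires, +1 burnt (F count now 3)
Step 2: +5 fires, +3 burnt (F count now 5)
Step 3: +5 fires, +5 burnt (F count now 5)
Step 4: +4 fires, +5 burnt (F count now 4)
Step 5: +0 fires, +4 burnt (F count now 0)
Fire out after step 5
Initially T: 20, now '.': 27
Total burnt (originally-T cells now '.'): 17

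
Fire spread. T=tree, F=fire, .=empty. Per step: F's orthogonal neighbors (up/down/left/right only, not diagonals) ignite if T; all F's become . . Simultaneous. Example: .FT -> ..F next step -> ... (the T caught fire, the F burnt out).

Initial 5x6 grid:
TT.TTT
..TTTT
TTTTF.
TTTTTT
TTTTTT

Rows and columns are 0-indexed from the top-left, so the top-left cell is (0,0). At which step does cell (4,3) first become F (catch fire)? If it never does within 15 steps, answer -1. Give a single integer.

Step 1: cell (4,3)='T' (+3 fires, +1 burnt)
Step 2: cell (4,3)='T' (+7 fires, +3 burnt)
Step 3: cell (4,3)='F' (+7 fires, +7 burnt)
  -> target ignites at step 3
Step 4: cell (4,3)='.' (+3 fires, +7 burnt)
Step 5: cell (4,3)='.' (+2 fires, +3 burnt)
Step 6: cell (4,3)='.' (+1 fires, +2 burnt)
Step 7: cell (4,3)='.' (+0 fires, +1 burnt)
  fire out at step 7

3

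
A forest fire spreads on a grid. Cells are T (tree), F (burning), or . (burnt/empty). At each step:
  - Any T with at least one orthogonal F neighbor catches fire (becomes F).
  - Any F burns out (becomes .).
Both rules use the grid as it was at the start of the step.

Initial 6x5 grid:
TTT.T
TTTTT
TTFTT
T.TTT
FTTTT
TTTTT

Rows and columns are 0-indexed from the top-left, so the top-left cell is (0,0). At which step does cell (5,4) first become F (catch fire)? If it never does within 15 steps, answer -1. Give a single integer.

Step 1: cell (5,4)='T' (+7 fires, +2 burnt)
Step 2: cell (5,4)='T' (+8 fires, +7 burnt)
Step 3: cell (5,4)='T' (+6 fires, +8 burnt)
Step 4: cell (5,4)='T' (+4 fires, +6 burnt)
Step 5: cell (5,4)='F' (+1 fires, +4 burnt)
  -> target ignites at step 5
Step 6: cell (5,4)='.' (+0 fires, +1 burnt)
  fire out at step 6

5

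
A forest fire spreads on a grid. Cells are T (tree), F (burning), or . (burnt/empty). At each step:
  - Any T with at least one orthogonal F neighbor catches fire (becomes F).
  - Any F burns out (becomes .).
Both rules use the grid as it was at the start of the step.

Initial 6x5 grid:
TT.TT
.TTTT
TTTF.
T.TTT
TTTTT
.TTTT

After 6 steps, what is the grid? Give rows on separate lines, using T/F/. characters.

Step 1: 3 trees catch fire, 1 burn out
  TT.TT
  .TTFT
  TTF..
  T.TFT
  TTTTT
  .TTTT
Step 2: 7 trees catch fire, 3 burn out
  TT.FT
  .TF.F
  TF...
  T.F.F
  TTTFT
  .TTTT
Step 3: 6 trees catch fire, 7 burn out
  TT..F
  .F...
  F....
  T....
  TTF.F
  .TTFT
Step 4: 5 trees catch fire, 6 burn out
  TF...
  .....
  .....
  F....
  TF...
  .TF.F
Step 5: 3 trees catch fire, 5 burn out
  F....
  .....
  .....
  .....
  F....
  .F...
Step 6: 0 trees catch fire, 3 burn out
  .....
  .....
  .....
  .....
  .....
  .....

.....
.....
.....
.....
.....
.....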